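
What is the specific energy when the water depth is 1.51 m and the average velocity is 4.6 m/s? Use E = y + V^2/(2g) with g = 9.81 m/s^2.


Specific energy E = y + V^2/(2g).
Velocity head = V^2/(2g) = 4.6^2 / (2*9.81) = 21.16 / 19.62 = 1.0785 m.
E = 1.51 + 1.0785 = 2.5885 m.

2.5885


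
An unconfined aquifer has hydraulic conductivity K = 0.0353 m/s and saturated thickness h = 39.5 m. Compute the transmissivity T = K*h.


Transmissivity is defined as T = K * h.
T = 0.0353 * 39.5
  = 1.3943 m^2/s.

1.3943


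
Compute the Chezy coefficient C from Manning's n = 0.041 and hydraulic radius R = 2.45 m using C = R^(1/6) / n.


The Chezy coefficient relates to Manning's n through C = R^(1/6) / n.
R^(1/6) = 2.45^(1/6) = 1.161077.
C = 1.161077 / 0.041 = 28.32 m^(1/2)/s.

28.32


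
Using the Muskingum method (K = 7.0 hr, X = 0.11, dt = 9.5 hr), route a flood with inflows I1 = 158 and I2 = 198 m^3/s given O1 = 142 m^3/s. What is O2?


Muskingum coefficients:
denom = 2*K*(1-X) + dt = 2*7.0*(1-0.11) + 9.5 = 21.96.
C0 = (dt - 2*K*X)/denom = (9.5 - 2*7.0*0.11)/21.96 = 0.3625.
C1 = (dt + 2*K*X)/denom = (9.5 + 2*7.0*0.11)/21.96 = 0.5027.
C2 = (2*K*(1-X) - dt)/denom = 0.1348.
O2 = C0*I2 + C1*I1 + C2*O1
   = 0.3625*198 + 0.5027*158 + 0.1348*142
   = 170.34 m^3/s.

170.34


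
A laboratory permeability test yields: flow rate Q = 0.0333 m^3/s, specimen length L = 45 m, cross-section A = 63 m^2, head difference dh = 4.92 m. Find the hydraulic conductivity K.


From K = Q*L / (A*dh):
Numerator: Q*L = 0.0333 * 45 = 1.4985.
Denominator: A*dh = 63 * 4.92 = 309.96.
K = 1.4985 / 309.96 = 0.004834 m/s.

0.004834


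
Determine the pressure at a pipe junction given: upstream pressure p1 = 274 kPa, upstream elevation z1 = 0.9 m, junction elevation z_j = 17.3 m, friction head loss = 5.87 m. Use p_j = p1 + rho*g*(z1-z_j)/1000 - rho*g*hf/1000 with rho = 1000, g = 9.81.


Junction pressure: p_j = p1 + rho*g*(z1 - z_j)/1000 - rho*g*hf/1000.
Elevation term = 1000*9.81*(0.9 - 17.3)/1000 = -160.884 kPa.
Friction term = 1000*9.81*5.87/1000 = 57.585 kPa.
p_j = 274 + -160.884 - 57.585 = 55.53 kPa.

55.53


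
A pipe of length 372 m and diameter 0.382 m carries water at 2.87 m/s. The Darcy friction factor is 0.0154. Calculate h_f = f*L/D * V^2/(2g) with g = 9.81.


Darcy-Weisbach equation: h_f = f * (L/D) * V^2/(2g).
f * L/D = 0.0154 * 372/0.382 = 14.9969.
V^2/(2g) = 2.87^2 / (2*9.81) = 8.2369 / 19.62 = 0.4198 m.
h_f = 14.9969 * 0.4198 = 6.296 m.

6.296


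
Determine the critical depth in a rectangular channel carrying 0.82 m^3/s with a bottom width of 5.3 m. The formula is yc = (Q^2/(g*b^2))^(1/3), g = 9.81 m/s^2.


Using yc = (Q^2 / (g * b^2))^(1/3):
Q^2 = 0.82^2 = 0.67.
g * b^2 = 9.81 * 5.3^2 = 9.81 * 28.09 = 275.56.
Q^2 / (g*b^2) = 0.67 / 275.56 = 0.0024.
yc = 0.0024^(1/3) = 0.1346 m.

0.1346


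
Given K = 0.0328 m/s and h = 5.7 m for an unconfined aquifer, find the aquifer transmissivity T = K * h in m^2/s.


Transmissivity is defined as T = K * h.
T = 0.0328 * 5.7
  = 0.187 m^2/s.

0.187


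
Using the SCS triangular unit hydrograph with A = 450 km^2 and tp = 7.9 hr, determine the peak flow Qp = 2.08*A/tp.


SCS formula: Qp = 2.08 * A / tp.
Qp = 2.08 * 450 / 7.9
   = 936.0 / 7.9
   = 118.48 m^3/s per cm.

118.48


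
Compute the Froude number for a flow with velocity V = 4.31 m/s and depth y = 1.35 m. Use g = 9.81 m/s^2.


The Froude number is defined as Fr = V / sqrt(g*y).
g*y = 9.81 * 1.35 = 13.2435.
sqrt(g*y) = sqrt(13.2435) = 3.6392.
Fr = 4.31 / 3.6392 = 1.1843.

1.1843


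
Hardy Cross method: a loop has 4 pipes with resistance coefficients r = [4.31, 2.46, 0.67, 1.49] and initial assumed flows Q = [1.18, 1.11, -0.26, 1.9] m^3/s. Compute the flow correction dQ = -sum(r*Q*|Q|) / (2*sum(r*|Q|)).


Numerator terms (r*Q*|Q|): 4.31*1.18*|1.18| = 6.0012; 2.46*1.11*|1.11| = 3.031; 0.67*-0.26*|-0.26| = -0.0453; 1.49*1.9*|1.9| = 5.3789.
Sum of numerator = 14.3658.
Denominator terms (r*|Q|): 4.31*|1.18| = 5.0858; 2.46*|1.11| = 2.7306; 0.67*|-0.26| = 0.1742; 1.49*|1.9| = 2.831.
2 * sum of denominator = 2 * 10.8216 = 21.6432.
dQ = -14.3658 / 21.6432 = -0.6638 m^3/s.

-0.6638


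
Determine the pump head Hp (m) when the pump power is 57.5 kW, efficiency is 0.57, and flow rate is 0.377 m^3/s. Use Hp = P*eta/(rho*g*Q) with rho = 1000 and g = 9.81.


Pump head formula: Hp = P * eta / (rho * g * Q).
Numerator: P * eta = 57.5 * 1000 * 0.57 = 32775.0 W.
Denominator: rho * g * Q = 1000 * 9.81 * 0.377 = 3698.37.
Hp = 32775.0 / 3698.37 = 8.86 m.

8.86


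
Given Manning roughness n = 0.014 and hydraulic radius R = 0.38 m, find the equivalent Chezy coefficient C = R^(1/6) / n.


The Chezy coefficient relates to Manning's n through C = R^(1/6) / n.
R^(1/6) = 0.38^(1/6) = 0.851067.
C = 0.851067 / 0.014 = 60.79 m^(1/2)/s.

60.79


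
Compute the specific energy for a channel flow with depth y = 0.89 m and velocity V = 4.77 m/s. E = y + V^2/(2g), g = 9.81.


Specific energy E = y + V^2/(2g).
Velocity head = V^2/(2g) = 4.77^2 / (2*9.81) = 22.7529 / 19.62 = 1.1597 m.
E = 0.89 + 1.1597 = 2.0497 m.

2.0497


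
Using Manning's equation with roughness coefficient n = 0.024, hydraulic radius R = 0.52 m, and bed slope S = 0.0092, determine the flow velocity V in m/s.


Manning's equation gives V = (1/n) * R^(2/3) * S^(1/2).
First, compute R^(2/3) = 0.52^(2/3) = 0.6466.
Next, S^(1/2) = 0.0092^(1/2) = 0.095917.
Then 1/n = 1/0.024 = 41.67.
V = 41.67 * 0.6466 * 0.095917 = 2.5844 m/s.

2.5844


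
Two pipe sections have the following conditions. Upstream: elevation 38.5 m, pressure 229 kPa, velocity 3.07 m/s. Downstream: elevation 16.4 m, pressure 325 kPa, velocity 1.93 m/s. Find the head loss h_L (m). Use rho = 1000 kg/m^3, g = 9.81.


Total head at each section: H = z + p/(rho*g) + V^2/(2g).
H1 = 38.5 + 229*1000/(1000*9.81) + 3.07^2/(2*9.81)
   = 38.5 + 23.344 + 0.4804
   = 62.324 m.
H2 = 16.4 + 325*1000/(1000*9.81) + 1.93^2/(2*9.81)
   = 16.4 + 33.129 + 0.1899
   = 49.719 m.
h_L = H1 - H2 = 62.324 - 49.719 = 12.605 m.

12.605


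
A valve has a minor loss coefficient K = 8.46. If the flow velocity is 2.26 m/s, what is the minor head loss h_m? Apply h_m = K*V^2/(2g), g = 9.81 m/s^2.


Minor loss formula: h_m = K * V^2/(2g).
V^2 = 2.26^2 = 5.1076.
V^2/(2g) = 5.1076 / 19.62 = 0.2603 m.
h_m = 8.46 * 0.2603 = 2.2024 m.

2.2024


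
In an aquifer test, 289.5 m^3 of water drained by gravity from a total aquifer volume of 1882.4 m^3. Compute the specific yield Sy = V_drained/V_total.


Specific yield Sy = Volume drained / Total volume.
Sy = 289.5 / 1882.4
   = 0.1538.

0.1538


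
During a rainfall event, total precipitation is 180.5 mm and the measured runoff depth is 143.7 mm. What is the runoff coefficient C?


The runoff coefficient C = runoff depth / rainfall depth.
C = 143.7 / 180.5
  = 0.7961.

0.7961


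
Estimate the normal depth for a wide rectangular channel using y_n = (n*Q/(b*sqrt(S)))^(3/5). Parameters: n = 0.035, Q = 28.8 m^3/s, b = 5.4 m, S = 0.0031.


We use the wide-channel approximation y_n = (n*Q/(b*sqrt(S)))^(3/5).
sqrt(S) = sqrt(0.0031) = 0.055678.
Numerator: n*Q = 0.035 * 28.8 = 1.008.
Denominator: b*sqrt(S) = 5.4 * 0.055678 = 0.300661.
arg = 3.3526.
y_n = 3.3526^(3/5) = 2.0665 m.

2.0665


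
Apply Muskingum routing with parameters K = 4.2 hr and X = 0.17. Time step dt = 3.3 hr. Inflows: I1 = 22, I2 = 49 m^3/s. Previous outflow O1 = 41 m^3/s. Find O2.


Muskingum coefficients:
denom = 2*K*(1-X) + dt = 2*4.2*(1-0.17) + 3.3 = 10.272.
C0 = (dt - 2*K*X)/denom = (3.3 - 2*4.2*0.17)/10.272 = 0.1822.
C1 = (dt + 2*K*X)/denom = (3.3 + 2*4.2*0.17)/10.272 = 0.4603.
C2 = (2*K*(1-X) - dt)/denom = 0.3575.
O2 = C0*I2 + C1*I1 + C2*O1
   = 0.1822*49 + 0.4603*22 + 0.3575*41
   = 33.71 m^3/s.

33.71


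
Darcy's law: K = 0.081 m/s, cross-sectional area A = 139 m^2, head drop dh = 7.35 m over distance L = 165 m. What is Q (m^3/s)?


Darcy's law: Q = K * A * i, where i = dh/L.
Hydraulic gradient i = 7.35 / 165 = 0.044545.
Q = 0.081 * 139 * 0.044545
  = 0.5015 m^3/s.

0.5015


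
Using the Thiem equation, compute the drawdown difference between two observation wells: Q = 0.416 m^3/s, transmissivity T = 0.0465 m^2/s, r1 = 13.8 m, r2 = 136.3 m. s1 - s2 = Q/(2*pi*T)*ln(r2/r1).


Thiem equation: s1 - s2 = Q/(2*pi*T) * ln(r2/r1).
ln(r2/r1) = ln(136.3/13.8) = 2.2902.
Q/(2*pi*T) = 0.416 / (2*pi*0.0465) = 0.416 / 0.2922 = 1.4238.
s1 - s2 = 1.4238 * 2.2902 = 3.2609 m.

3.2609


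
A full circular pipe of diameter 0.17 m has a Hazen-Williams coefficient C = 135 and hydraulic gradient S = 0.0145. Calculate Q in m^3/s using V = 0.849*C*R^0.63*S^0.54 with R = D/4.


For a full circular pipe, R = D/4 = 0.17/4 = 0.0425 m.
V = 0.849 * 135 * 0.0425^0.63 * 0.0145^0.54
  = 0.849 * 135 * 0.136737 * 0.101657
  = 1.5932 m/s.
Pipe area A = pi*D^2/4 = pi*0.17^2/4 = 0.0227 m^2.
Q = A * V = 0.0227 * 1.5932 = 0.0362 m^3/s.

0.0362


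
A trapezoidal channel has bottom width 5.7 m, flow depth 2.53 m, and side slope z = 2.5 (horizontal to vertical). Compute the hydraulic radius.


For a trapezoidal section with side slope z:
A = (b + z*y)*y = (5.7 + 2.5*2.53)*2.53 = 30.423 m^2.
P = b + 2*y*sqrt(1 + z^2) = 5.7 + 2*2.53*sqrt(1 + 2.5^2) = 19.324 m.
R = A/P = 30.423 / 19.324 = 1.5743 m.

1.5743


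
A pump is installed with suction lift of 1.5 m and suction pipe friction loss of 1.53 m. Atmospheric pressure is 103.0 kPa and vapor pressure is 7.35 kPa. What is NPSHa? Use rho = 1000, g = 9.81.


NPSHa = p_atm/(rho*g) - z_s - hf_s - p_vap/(rho*g).
p_atm/(rho*g) = 103.0*1000 / (1000*9.81) = 10.499 m.
p_vap/(rho*g) = 7.35*1000 / (1000*9.81) = 0.749 m.
NPSHa = 10.499 - 1.5 - 1.53 - 0.749
      = 6.72 m.

6.72


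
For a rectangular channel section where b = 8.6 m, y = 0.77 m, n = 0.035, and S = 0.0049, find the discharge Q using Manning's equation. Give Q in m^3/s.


For a rectangular channel, the cross-sectional area A = b * y = 8.6 * 0.77 = 6.62 m^2.
The wetted perimeter P = b + 2y = 8.6 + 2*0.77 = 10.14 m.
Hydraulic radius R = A/P = 6.62/10.14 = 0.6531 m.
Velocity V = (1/n)*R^(2/3)*S^(1/2) = (1/0.035)*0.6531^(2/3)*0.0049^(1/2) = 1.5054 m/s.
Discharge Q = A * V = 6.62 * 1.5054 = 9.969 m^3/s.

9.969


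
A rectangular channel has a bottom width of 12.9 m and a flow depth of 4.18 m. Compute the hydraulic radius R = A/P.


For a rectangular section:
Flow area A = b * y = 12.9 * 4.18 = 53.92 m^2.
Wetted perimeter P = b + 2y = 12.9 + 2*4.18 = 21.26 m.
Hydraulic radius R = A/P = 53.92 / 21.26 = 2.5363 m.

2.5363


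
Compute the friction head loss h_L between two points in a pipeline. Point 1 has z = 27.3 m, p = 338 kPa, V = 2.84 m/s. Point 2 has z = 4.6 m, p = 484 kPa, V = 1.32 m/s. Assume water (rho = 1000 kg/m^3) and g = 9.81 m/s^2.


Total head at each section: H = z + p/(rho*g) + V^2/(2g).
H1 = 27.3 + 338*1000/(1000*9.81) + 2.84^2/(2*9.81)
   = 27.3 + 34.455 + 0.4111
   = 62.166 m.
H2 = 4.6 + 484*1000/(1000*9.81) + 1.32^2/(2*9.81)
   = 4.6 + 49.337 + 0.0888
   = 54.026 m.
h_L = H1 - H2 = 62.166 - 54.026 = 8.14 m.

8.14


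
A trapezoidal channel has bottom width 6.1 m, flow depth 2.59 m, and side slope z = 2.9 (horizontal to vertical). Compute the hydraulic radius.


For a trapezoidal section with side slope z:
A = (b + z*y)*y = (6.1 + 2.9*2.59)*2.59 = 35.252 m^2.
P = b + 2*y*sqrt(1 + z^2) = 6.1 + 2*2.59*sqrt(1 + 2.9^2) = 21.99 m.
R = A/P = 35.252 / 21.99 = 1.6031 m.

1.6031


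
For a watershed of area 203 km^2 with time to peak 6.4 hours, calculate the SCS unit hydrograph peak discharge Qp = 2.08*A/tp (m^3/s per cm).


SCS formula: Qp = 2.08 * A / tp.
Qp = 2.08 * 203 / 6.4
   = 422.24 / 6.4
   = 65.97 m^3/s per cm.

65.97


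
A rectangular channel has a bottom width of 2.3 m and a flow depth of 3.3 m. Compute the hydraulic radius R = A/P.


For a rectangular section:
Flow area A = b * y = 2.3 * 3.3 = 7.59 m^2.
Wetted perimeter P = b + 2y = 2.3 + 2*3.3 = 8.9 m.
Hydraulic radius R = A/P = 7.59 / 8.9 = 0.8528 m.

0.8528


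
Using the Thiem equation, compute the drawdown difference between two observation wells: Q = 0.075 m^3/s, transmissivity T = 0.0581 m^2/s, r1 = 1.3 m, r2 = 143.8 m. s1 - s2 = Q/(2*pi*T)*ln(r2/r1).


Thiem equation: s1 - s2 = Q/(2*pi*T) * ln(r2/r1).
ln(r2/r1) = ln(143.8/1.3) = 4.7061.
Q/(2*pi*T) = 0.075 / (2*pi*0.0581) = 0.075 / 0.3651 = 0.2054.
s1 - s2 = 0.2054 * 4.7061 = 0.9669 m.

0.9669


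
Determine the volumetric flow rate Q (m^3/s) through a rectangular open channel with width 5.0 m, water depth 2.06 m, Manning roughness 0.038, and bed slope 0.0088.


For a rectangular channel, the cross-sectional area A = b * y = 5.0 * 2.06 = 10.3 m^2.
The wetted perimeter P = b + 2y = 5.0 + 2*2.06 = 9.12 m.
Hydraulic radius R = A/P = 10.3/9.12 = 1.1294 m.
Velocity V = (1/n)*R^(2/3)*S^(1/2) = (1/0.038)*1.1294^(2/3)*0.0088^(1/2) = 2.6772 m/s.
Discharge Q = A * V = 10.3 * 2.6772 = 27.575 m^3/s.

27.575


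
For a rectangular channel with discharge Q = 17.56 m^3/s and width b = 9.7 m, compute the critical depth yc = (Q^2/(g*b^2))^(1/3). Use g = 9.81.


Using yc = (Q^2 / (g * b^2))^(1/3):
Q^2 = 17.56^2 = 308.35.
g * b^2 = 9.81 * 9.7^2 = 9.81 * 94.09 = 923.02.
Q^2 / (g*b^2) = 308.35 / 923.02 = 0.3341.
yc = 0.3341^(1/3) = 0.6939 m.

0.6939


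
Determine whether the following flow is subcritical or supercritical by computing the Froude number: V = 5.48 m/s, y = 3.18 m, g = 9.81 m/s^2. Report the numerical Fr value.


The Froude number is defined as Fr = V / sqrt(g*y).
g*y = 9.81 * 3.18 = 31.1958.
sqrt(g*y) = sqrt(31.1958) = 5.5853.
Fr = 5.48 / 5.5853 = 0.9811.
Since Fr < 1, the flow is subcritical.

0.9811


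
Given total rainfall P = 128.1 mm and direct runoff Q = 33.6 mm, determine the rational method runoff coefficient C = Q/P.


The runoff coefficient C = runoff depth / rainfall depth.
C = 33.6 / 128.1
  = 0.2623.

0.2623


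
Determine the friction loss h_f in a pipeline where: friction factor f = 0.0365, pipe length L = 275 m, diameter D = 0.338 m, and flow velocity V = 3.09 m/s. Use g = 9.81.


Darcy-Weisbach equation: h_f = f * (L/D) * V^2/(2g).
f * L/D = 0.0365 * 275/0.338 = 29.6967.
V^2/(2g) = 3.09^2 / (2*9.81) = 9.5481 / 19.62 = 0.4867 m.
h_f = 29.6967 * 0.4867 = 14.452 m.

14.452


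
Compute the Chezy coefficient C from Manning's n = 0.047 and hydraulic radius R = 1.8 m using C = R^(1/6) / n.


The Chezy coefficient relates to Manning's n through C = R^(1/6) / n.
R^(1/6) = 1.8^(1/6) = 1.102924.
C = 1.102924 / 0.047 = 23.47 m^(1/2)/s.

23.47


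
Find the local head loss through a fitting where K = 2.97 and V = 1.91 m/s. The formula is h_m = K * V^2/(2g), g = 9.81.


Minor loss formula: h_m = K * V^2/(2g).
V^2 = 1.91^2 = 3.6481.
V^2/(2g) = 3.6481 / 19.62 = 0.1859 m.
h_m = 2.97 * 0.1859 = 0.5522 m.

0.5522


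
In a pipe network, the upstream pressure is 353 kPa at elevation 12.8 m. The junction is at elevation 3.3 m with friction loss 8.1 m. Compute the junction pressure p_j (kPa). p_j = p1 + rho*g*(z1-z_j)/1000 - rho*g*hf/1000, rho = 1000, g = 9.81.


Junction pressure: p_j = p1 + rho*g*(z1 - z_j)/1000 - rho*g*hf/1000.
Elevation term = 1000*9.81*(12.8 - 3.3)/1000 = 93.195 kPa.
Friction term = 1000*9.81*8.1/1000 = 79.461 kPa.
p_j = 353 + 93.195 - 79.461 = 366.73 kPa.

366.73


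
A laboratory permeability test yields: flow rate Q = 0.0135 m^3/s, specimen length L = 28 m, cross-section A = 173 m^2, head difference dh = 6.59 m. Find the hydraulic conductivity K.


From K = Q*L / (A*dh):
Numerator: Q*L = 0.0135 * 28 = 0.378.
Denominator: A*dh = 173 * 6.59 = 1140.07.
K = 0.378 / 1140.07 = 0.000332 m/s.

0.000332


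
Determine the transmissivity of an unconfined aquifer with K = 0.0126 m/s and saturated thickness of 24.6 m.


Transmissivity is defined as T = K * h.
T = 0.0126 * 24.6
  = 0.31 m^2/s.

0.31


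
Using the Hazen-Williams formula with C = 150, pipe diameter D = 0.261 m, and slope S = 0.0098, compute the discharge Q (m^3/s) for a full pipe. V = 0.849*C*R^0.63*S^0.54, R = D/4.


For a full circular pipe, R = D/4 = 0.261/4 = 0.0653 m.
V = 0.849 * 150 * 0.0653^0.63 * 0.0098^0.54
  = 0.849 * 150 * 0.179137 * 0.082274
  = 1.8769 m/s.
Pipe area A = pi*D^2/4 = pi*0.261^2/4 = 0.0535 m^2.
Q = A * V = 0.0535 * 1.8769 = 0.1004 m^3/s.

0.1004


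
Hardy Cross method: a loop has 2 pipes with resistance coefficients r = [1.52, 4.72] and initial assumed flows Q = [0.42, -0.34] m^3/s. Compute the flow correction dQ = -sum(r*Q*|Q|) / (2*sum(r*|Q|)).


Numerator terms (r*Q*|Q|): 1.52*0.42*|0.42| = 0.2681; 4.72*-0.34*|-0.34| = -0.5456.
Sum of numerator = -0.2775.
Denominator terms (r*|Q|): 1.52*|0.42| = 0.6384; 4.72*|-0.34| = 1.6048.
2 * sum of denominator = 2 * 2.2432 = 4.4864.
dQ = --0.2775 / 4.4864 = 0.0619 m^3/s.

0.0619


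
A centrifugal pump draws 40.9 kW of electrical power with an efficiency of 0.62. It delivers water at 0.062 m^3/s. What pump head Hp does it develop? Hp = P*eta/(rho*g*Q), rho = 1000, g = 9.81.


Pump head formula: Hp = P * eta / (rho * g * Q).
Numerator: P * eta = 40.9 * 1000 * 0.62 = 25358.0 W.
Denominator: rho * g * Q = 1000 * 9.81 * 0.062 = 608.22.
Hp = 25358.0 / 608.22 = 41.69 m.

41.69


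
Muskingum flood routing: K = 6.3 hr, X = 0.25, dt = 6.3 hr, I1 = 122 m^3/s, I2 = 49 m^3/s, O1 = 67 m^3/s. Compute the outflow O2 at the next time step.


Muskingum coefficients:
denom = 2*K*(1-X) + dt = 2*6.3*(1-0.25) + 6.3 = 15.75.
C0 = (dt - 2*K*X)/denom = (6.3 - 2*6.3*0.25)/15.75 = 0.2.
C1 = (dt + 2*K*X)/denom = (6.3 + 2*6.3*0.25)/15.75 = 0.6.
C2 = (2*K*(1-X) - dt)/denom = 0.2.
O2 = C0*I2 + C1*I1 + C2*O1
   = 0.2*49 + 0.6*122 + 0.2*67
   = 96.4 m^3/s.

96.4


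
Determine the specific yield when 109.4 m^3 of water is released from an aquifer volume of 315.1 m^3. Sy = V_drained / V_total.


Specific yield Sy = Volume drained / Total volume.
Sy = 109.4 / 315.1
   = 0.3472.

0.3472


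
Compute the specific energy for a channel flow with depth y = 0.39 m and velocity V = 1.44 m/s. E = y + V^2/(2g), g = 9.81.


Specific energy E = y + V^2/(2g).
Velocity head = V^2/(2g) = 1.44^2 / (2*9.81) = 2.0736 / 19.62 = 0.1057 m.
E = 0.39 + 0.1057 = 0.4957 m.

0.4957


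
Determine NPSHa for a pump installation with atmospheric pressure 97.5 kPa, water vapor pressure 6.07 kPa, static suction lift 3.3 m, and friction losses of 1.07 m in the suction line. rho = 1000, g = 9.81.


NPSHa = p_atm/(rho*g) - z_s - hf_s - p_vap/(rho*g).
p_atm/(rho*g) = 97.5*1000 / (1000*9.81) = 9.939 m.
p_vap/(rho*g) = 6.07*1000 / (1000*9.81) = 0.619 m.
NPSHa = 9.939 - 3.3 - 1.07 - 0.619
      = 4.95 m.

4.95


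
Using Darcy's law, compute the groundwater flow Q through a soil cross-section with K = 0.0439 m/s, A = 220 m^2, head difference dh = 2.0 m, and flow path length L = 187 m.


Darcy's law: Q = K * A * i, where i = dh/L.
Hydraulic gradient i = 2.0 / 187 = 0.010695.
Q = 0.0439 * 220 * 0.010695
  = 0.1033 m^3/s.

0.1033


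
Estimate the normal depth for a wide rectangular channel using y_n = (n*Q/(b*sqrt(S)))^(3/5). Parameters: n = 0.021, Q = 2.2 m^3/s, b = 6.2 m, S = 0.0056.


We use the wide-channel approximation y_n = (n*Q/(b*sqrt(S)))^(3/5).
sqrt(S) = sqrt(0.0056) = 0.074833.
Numerator: n*Q = 0.021 * 2.2 = 0.0462.
Denominator: b*sqrt(S) = 6.2 * 0.074833 = 0.463965.
arg = 0.0996.
y_n = 0.0996^(3/5) = 0.2505 m.

0.2505


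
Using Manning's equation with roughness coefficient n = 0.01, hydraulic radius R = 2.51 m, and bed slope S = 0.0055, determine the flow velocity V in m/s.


Manning's equation gives V = (1/n) * R^(2/3) * S^(1/2).
First, compute R^(2/3) = 2.51^(2/3) = 1.8469.
Next, S^(1/2) = 0.0055^(1/2) = 0.074162.
Then 1/n = 1/0.01 = 100.0.
V = 100.0 * 1.8469 * 0.074162 = 13.6972 m/s.

13.6972


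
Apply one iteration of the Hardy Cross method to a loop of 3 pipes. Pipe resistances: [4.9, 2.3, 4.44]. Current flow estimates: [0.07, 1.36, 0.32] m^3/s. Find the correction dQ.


Numerator terms (r*Q*|Q|): 4.9*0.07*|0.07| = 0.024; 2.3*1.36*|1.36| = 4.2541; 4.44*0.32*|0.32| = 0.4547.
Sum of numerator = 4.7327.
Denominator terms (r*|Q|): 4.9*|0.07| = 0.343; 2.3*|1.36| = 3.128; 4.44*|0.32| = 1.4208.
2 * sum of denominator = 2 * 4.8918 = 9.7836.
dQ = -4.7327 / 9.7836 = -0.4837 m^3/s.

-0.4837


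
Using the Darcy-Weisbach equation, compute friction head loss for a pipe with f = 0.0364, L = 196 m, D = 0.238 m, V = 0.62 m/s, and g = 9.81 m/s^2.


Darcy-Weisbach equation: h_f = f * (L/D) * V^2/(2g).
f * L/D = 0.0364 * 196/0.238 = 29.9765.
V^2/(2g) = 0.62^2 / (2*9.81) = 0.3844 / 19.62 = 0.0196 m.
h_f = 29.9765 * 0.0196 = 0.587 m.

0.587


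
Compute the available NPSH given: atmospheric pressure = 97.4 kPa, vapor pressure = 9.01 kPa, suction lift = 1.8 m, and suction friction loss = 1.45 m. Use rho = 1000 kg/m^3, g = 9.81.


NPSHa = p_atm/(rho*g) - z_s - hf_s - p_vap/(rho*g).
p_atm/(rho*g) = 97.4*1000 / (1000*9.81) = 9.929 m.
p_vap/(rho*g) = 9.01*1000 / (1000*9.81) = 0.918 m.
NPSHa = 9.929 - 1.8 - 1.45 - 0.918
      = 5.76 m.

5.76


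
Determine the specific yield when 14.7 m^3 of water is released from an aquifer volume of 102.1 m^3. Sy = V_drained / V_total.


Specific yield Sy = Volume drained / Total volume.
Sy = 14.7 / 102.1
   = 0.144.

0.144


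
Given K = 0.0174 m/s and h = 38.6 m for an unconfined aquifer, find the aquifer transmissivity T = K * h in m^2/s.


Transmissivity is defined as T = K * h.
T = 0.0174 * 38.6
  = 0.6716 m^2/s.

0.6716


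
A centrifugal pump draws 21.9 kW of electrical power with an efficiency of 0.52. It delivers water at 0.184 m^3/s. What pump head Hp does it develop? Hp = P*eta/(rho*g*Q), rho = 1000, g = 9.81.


Pump head formula: Hp = P * eta / (rho * g * Q).
Numerator: P * eta = 21.9 * 1000 * 0.52 = 11388.0 W.
Denominator: rho * g * Q = 1000 * 9.81 * 0.184 = 1805.04.
Hp = 11388.0 / 1805.04 = 6.31 m.

6.31


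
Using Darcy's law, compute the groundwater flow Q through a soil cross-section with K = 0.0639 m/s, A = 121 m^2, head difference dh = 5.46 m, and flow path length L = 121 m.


Darcy's law: Q = K * A * i, where i = dh/L.
Hydraulic gradient i = 5.46 / 121 = 0.045124.
Q = 0.0639 * 121 * 0.045124
  = 0.3489 m^3/s.

0.3489


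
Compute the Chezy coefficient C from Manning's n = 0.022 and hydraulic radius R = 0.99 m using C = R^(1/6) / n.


The Chezy coefficient relates to Manning's n through C = R^(1/6) / n.
R^(1/6) = 0.99^(1/6) = 0.998326.
C = 0.998326 / 0.022 = 45.38 m^(1/2)/s.

45.38


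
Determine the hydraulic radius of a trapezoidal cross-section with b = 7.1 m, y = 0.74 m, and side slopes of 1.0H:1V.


For a trapezoidal section with side slope z:
A = (b + z*y)*y = (7.1 + 1.0*0.74)*0.74 = 5.802 m^2.
P = b + 2*y*sqrt(1 + z^2) = 7.1 + 2*0.74*sqrt(1 + 1.0^2) = 9.193 m.
R = A/P = 5.802 / 9.193 = 0.6311 m.

0.6311


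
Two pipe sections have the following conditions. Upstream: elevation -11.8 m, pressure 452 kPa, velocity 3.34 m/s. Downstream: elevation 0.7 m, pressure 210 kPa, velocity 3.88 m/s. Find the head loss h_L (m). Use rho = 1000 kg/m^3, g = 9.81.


Total head at each section: H = z + p/(rho*g) + V^2/(2g).
H1 = -11.8 + 452*1000/(1000*9.81) + 3.34^2/(2*9.81)
   = -11.8 + 46.075 + 0.5686
   = 34.844 m.
H2 = 0.7 + 210*1000/(1000*9.81) + 3.88^2/(2*9.81)
   = 0.7 + 21.407 + 0.7673
   = 22.874 m.
h_L = H1 - H2 = 34.844 - 22.874 = 11.97 m.

11.97


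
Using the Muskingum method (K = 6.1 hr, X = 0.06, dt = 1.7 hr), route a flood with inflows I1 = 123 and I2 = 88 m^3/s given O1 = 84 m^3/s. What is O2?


Muskingum coefficients:
denom = 2*K*(1-X) + dt = 2*6.1*(1-0.06) + 1.7 = 13.168.
C0 = (dt - 2*K*X)/denom = (1.7 - 2*6.1*0.06)/13.168 = 0.0735.
C1 = (dt + 2*K*X)/denom = (1.7 + 2*6.1*0.06)/13.168 = 0.1847.
C2 = (2*K*(1-X) - dt)/denom = 0.7418.
O2 = C0*I2 + C1*I1 + C2*O1
   = 0.0735*88 + 0.1847*123 + 0.7418*84
   = 91.5 m^3/s.

91.5


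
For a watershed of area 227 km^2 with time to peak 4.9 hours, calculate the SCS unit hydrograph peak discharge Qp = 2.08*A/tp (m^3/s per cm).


SCS formula: Qp = 2.08 * A / tp.
Qp = 2.08 * 227 / 4.9
   = 472.16 / 4.9
   = 96.36 m^3/s per cm.

96.36


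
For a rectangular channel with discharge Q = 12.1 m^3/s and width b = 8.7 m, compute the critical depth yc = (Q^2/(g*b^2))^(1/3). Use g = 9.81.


Using yc = (Q^2 / (g * b^2))^(1/3):
Q^2 = 12.1^2 = 146.41.
g * b^2 = 9.81 * 8.7^2 = 9.81 * 75.69 = 742.52.
Q^2 / (g*b^2) = 146.41 / 742.52 = 0.1972.
yc = 0.1972^(1/3) = 0.582 m.

0.582


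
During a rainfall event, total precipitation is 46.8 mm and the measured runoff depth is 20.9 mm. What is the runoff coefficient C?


The runoff coefficient C = runoff depth / rainfall depth.
C = 20.9 / 46.8
  = 0.4466.

0.4466


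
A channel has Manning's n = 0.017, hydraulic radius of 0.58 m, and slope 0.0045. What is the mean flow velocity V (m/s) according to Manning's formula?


Manning's equation gives V = (1/n) * R^(2/3) * S^(1/2).
First, compute R^(2/3) = 0.58^(2/3) = 0.6955.
Next, S^(1/2) = 0.0045^(1/2) = 0.067082.
Then 1/n = 1/0.017 = 58.82.
V = 58.82 * 0.6955 * 0.067082 = 2.7444 m/s.

2.7444


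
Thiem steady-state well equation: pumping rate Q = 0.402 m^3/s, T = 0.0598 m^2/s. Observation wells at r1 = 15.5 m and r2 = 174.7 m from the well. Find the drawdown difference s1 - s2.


Thiem equation: s1 - s2 = Q/(2*pi*T) * ln(r2/r1).
ln(r2/r1) = ln(174.7/15.5) = 2.4222.
Q/(2*pi*T) = 0.402 / (2*pi*0.0598) = 0.402 / 0.3757 = 1.0699.
s1 - s2 = 1.0699 * 2.4222 = 2.5916 m.

2.5916


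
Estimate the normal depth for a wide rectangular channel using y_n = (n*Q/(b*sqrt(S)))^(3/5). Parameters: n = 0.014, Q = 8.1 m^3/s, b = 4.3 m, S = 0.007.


We use the wide-channel approximation y_n = (n*Q/(b*sqrt(S)))^(3/5).
sqrt(S) = sqrt(0.007) = 0.083666.
Numerator: n*Q = 0.014 * 8.1 = 0.1134.
Denominator: b*sqrt(S) = 4.3 * 0.083666 = 0.359764.
arg = 0.3152.
y_n = 0.3152^(3/5) = 0.5002 m.

0.5002


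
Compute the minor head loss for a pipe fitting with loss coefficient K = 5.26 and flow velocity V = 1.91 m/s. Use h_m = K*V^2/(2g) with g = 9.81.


Minor loss formula: h_m = K * V^2/(2g).
V^2 = 1.91^2 = 3.6481.
V^2/(2g) = 3.6481 / 19.62 = 0.1859 m.
h_m = 5.26 * 0.1859 = 0.978 m.

0.978


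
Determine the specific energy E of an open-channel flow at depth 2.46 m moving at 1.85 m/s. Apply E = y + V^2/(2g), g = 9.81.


Specific energy E = y + V^2/(2g).
Velocity head = V^2/(2g) = 1.85^2 / (2*9.81) = 3.4225 / 19.62 = 0.1744 m.
E = 2.46 + 0.1744 = 2.6344 m.

2.6344


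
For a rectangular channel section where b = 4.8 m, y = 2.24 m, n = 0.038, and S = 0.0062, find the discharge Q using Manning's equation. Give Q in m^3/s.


For a rectangular channel, the cross-sectional area A = b * y = 4.8 * 2.24 = 10.75 m^2.
The wetted perimeter P = b + 2y = 4.8 + 2*2.24 = 9.28 m.
Hydraulic radius R = A/P = 10.75/9.28 = 1.1586 m.
Velocity V = (1/n)*R^(2/3)*S^(1/2) = (1/0.038)*1.1586^(2/3)*0.0062^(1/2) = 2.2858 m/s.
Discharge Q = A * V = 10.75 * 2.2858 = 24.577 m^3/s.

24.577


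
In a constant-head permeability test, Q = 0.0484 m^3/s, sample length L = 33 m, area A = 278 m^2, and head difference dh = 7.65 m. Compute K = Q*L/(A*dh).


From K = Q*L / (A*dh):
Numerator: Q*L = 0.0484 * 33 = 1.5972.
Denominator: A*dh = 278 * 7.65 = 2126.7.
K = 1.5972 / 2126.7 = 0.000751 m/s.

0.000751


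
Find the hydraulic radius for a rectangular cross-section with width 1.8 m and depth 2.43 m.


For a rectangular section:
Flow area A = b * y = 1.8 * 2.43 = 4.37 m^2.
Wetted perimeter P = b + 2y = 1.8 + 2*2.43 = 6.66 m.
Hydraulic radius R = A/P = 4.37 / 6.66 = 0.6568 m.

0.6568


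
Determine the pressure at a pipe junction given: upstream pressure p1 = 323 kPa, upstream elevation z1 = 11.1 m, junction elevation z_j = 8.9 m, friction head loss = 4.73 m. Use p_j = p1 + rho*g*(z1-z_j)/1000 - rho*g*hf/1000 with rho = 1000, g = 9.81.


Junction pressure: p_j = p1 + rho*g*(z1 - z_j)/1000 - rho*g*hf/1000.
Elevation term = 1000*9.81*(11.1 - 8.9)/1000 = 21.582 kPa.
Friction term = 1000*9.81*4.73/1000 = 46.401 kPa.
p_j = 323 + 21.582 - 46.401 = 298.18 kPa.

298.18


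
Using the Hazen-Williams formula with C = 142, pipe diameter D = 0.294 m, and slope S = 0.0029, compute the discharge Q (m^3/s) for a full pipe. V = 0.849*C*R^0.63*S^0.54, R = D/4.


For a full circular pipe, R = D/4 = 0.294/4 = 0.0735 m.
V = 0.849 * 142 * 0.0735^0.63 * 0.0029^0.54
  = 0.849 * 142 * 0.193091 * 0.042628
  = 0.9923 m/s.
Pipe area A = pi*D^2/4 = pi*0.294^2/4 = 0.0679 m^2.
Q = A * V = 0.0679 * 0.9923 = 0.0674 m^3/s.

0.0674


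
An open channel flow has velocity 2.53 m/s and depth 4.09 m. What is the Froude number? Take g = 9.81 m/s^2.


The Froude number is defined as Fr = V / sqrt(g*y).
g*y = 9.81 * 4.09 = 40.1229.
sqrt(g*y) = sqrt(40.1229) = 6.3343.
Fr = 2.53 / 6.3343 = 0.3994.

0.3994


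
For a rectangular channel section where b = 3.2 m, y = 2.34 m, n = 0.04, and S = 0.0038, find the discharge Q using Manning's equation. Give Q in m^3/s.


For a rectangular channel, the cross-sectional area A = b * y = 3.2 * 2.34 = 7.49 m^2.
The wetted perimeter P = b + 2y = 3.2 + 2*2.34 = 7.88 m.
Hydraulic radius R = A/P = 7.49/7.88 = 0.9503 m.
Velocity V = (1/n)*R^(2/3)*S^(1/2) = (1/0.04)*0.9503^(2/3)*0.0038^(1/2) = 1.4896 m/s.
Discharge Q = A * V = 7.49 * 1.4896 = 11.154 m^3/s.

11.154


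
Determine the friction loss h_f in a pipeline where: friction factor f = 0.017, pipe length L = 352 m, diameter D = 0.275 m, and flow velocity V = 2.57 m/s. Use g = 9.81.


Darcy-Weisbach equation: h_f = f * (L/D) * V^2/(2g).
f * L/D = 0.017 * 352/0.275 = 21.76.
V^2/(2g) = 2.57^2 / (2*9.81) = 6.6049 / 19.62 = 0.3366 m.
h_f = 21.76 * 0.3366 = 7.325 m.

7.325


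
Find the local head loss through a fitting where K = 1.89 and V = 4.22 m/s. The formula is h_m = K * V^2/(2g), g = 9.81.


Minor loss formula: h_m = K * V^2/(2g).
V^2 = 4.22^2 = 17.8084.
V^2/(2g) = 17.8084 / 19.62 = 0.9077 m.
h_m = 1.89 * 0.9077 = 1.7155 m.

1.7155


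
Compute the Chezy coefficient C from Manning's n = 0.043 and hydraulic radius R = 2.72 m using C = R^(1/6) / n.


The Chezy coefficient relates to Manning's n through C = R^(1/6) / n.
R^(1/6) = 2.72^(1/6) = 1.181485.
C = 1.181485 / 0.043 = 27.48 m^(1/2)/s.

27.48


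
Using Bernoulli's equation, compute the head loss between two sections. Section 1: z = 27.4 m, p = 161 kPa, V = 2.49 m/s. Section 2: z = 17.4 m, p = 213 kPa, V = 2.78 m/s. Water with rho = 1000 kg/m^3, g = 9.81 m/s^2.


Total head at each section: H = z + p/(rho*g) + V^2/(2g).
H1 = 27.4 + 161*1000/(1000*9.81) + 2.49^2/(2*9.81)
   = 27.4 + 16.412 + 0.316
   = 44.128 m.
H2 = 17.4 + 213*1000/(1000*9.81) + 2.78^2/(2*9.81)
   = 17.4 + 21.713 + 0.3939
   = 39.506 m.
h_L = H1 - H2 = 44.128 - 39.506 = 4.621 m.

4.621


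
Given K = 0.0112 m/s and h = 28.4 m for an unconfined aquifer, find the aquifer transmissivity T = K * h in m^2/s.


Transmissivity is defined as T = K * h.
T = 0.0112 * 28.4
  = 0.3181 m^2/s.

0.3181


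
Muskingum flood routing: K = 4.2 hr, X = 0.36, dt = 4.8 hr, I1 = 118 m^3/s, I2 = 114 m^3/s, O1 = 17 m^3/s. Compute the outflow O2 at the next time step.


Muskingum coefficients:
denom = 2*K*(1-X) + dt = 2*4.2*(1-0.36) + 4.8 = 10.176.
C0 = (dt - 2*K*X)/denom = (4.8 - 2*4.2*0.36)/10.176 = 0.1745.
C1 = (dt + 2*K*X)/denom = (4.8 + 2*4.2*0.36)/10.176 = 0.7689.
C2 = (2*K*(1-X) - dt)/denom = 0.0566.
O2 = C0*I2 + C1*I1 + C2*O1
   = 0.1745*114 + 0.7689*118 + 0.0566*17
   = 111.58 m^3/s.

111.58


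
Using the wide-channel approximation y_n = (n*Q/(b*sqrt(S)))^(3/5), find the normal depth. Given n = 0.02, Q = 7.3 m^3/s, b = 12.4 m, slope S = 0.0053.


We use the wide-channel approximation y_n = (n*Q/(b*sqrt(S)))^(3/5).
sqrt(S) = sqrt(0.0053) = 0.072801.
Numerator: n*Q = 0.02 * 7.3 = 0.146.
Denominator: b*sqrt(S) = 12.4 * 0.072801 = 0.902732.
arg = 0.1617.
y_n = 0.1617^(3/5) = 0.3352 m.

0.3352


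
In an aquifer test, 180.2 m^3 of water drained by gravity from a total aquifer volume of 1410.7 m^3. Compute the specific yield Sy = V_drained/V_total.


Specific yield Sy = Volume drained / Total volume.
Sy = 180.2 / 1410.7
   = 0.1277.

0.1277


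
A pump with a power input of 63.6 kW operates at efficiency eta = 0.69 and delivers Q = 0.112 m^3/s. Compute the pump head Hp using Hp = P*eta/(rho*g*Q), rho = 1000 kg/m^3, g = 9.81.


Pump head formula: Hp = P * eta / (rho * g * Q).
Numerator: P * eta = 63.6 * 1000 * 0.69 = 43884.0 W.
Denominator: rho * g * Q = 1000 * 9.81 * 0.112 = 1098.72.
Hp = 43884.0 / 1098.72 = 39.94 m.

39.94


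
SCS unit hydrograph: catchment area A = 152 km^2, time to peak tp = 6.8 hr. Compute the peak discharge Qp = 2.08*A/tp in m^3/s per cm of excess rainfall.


SCS formula: Qp = 2.08 * A / tp.
Qp = 2.08 * 152 / 6.8
   = 316.16 / 6.8
   = 46.49 m^3/s per cm.

46.49


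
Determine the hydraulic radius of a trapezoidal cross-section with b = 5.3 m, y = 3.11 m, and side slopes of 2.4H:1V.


For a trapezoidal section with side slope z:
A = (b + z*y)*y = (5.3 + 2.4*3.11)*3.11 = 39.696 m^2.
P = b + 2*y*sqrt(1 + z^2) = 5.3 + 2*3.11*sqrt(1 + 2.4^2) = 21.472 m.
R = A/P = 39.696 / 21.472 = 1.8487 m.

1.8487


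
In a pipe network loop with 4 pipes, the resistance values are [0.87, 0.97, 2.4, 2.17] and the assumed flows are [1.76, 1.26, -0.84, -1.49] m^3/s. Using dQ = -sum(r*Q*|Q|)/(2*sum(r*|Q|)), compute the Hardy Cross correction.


Numerator terms (r*Q*|Q|): 0.87*1.76*|1.76| = 2.6949; 0.97*1.26*|1.26| = 1.54; 2.4*-0.84*|-0.84| = -1.6934; 2.17*-1.49*|-1.49| = -4.8176.
Sum of numerator = -2.2762.
Denominator terms (r*|Q|): 0.87*|1.76| = 1.5312; 0.97*|1.26| = 1.2222; 2.4*|-0.84| = 2.016; 2.17*|-1.49| = 3.2333.
2 * sum of denominator = 2 * 8.0027 = 16.0054.
dQ = --2.2762 / 16.0054 = 0.1422 m^3/s.

0.1422


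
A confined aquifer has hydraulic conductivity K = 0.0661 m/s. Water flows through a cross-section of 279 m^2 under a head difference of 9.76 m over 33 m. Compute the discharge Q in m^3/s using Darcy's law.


Darcy's law: Q = K * A * i, where i = dh/L.
Hydraulic gradient i = 9.76 / 33 = 0.295758.
Q = 0.0661 * 279 * 0.295758
  = 5.4543 m^3/s.

5.4543


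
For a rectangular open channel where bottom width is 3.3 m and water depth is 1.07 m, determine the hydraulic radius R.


For a rectangular section:
Flow area A = b * y = 3.3 * 1.07 = 3.53 m^2.
Wetted perimeter P = b + 2y = 3.3 + 2*1.07 = 5.44 m.
Hydraulic radius R = A/P = 3.53 / 5.44 = 0.6491 m.

0.6491


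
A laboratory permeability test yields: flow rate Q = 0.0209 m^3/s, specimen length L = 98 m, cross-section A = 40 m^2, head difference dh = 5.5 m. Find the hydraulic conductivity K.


From K = Q*L / (A*dh):
Numerator: Q*L = 0.0209 * 98 = 2.0482.
Denominator: A*dh = 40 * 5.5 = 220.0.
K = 2.0482 / 220.0 = 0.00931 m/s.

0.00931


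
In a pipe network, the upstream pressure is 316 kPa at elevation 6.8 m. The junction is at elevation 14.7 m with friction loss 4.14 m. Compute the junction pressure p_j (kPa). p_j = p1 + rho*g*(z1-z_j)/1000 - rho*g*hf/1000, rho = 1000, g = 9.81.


Junction pressure: p_j = p1 + rho*g*(z1 - z_j)/1000 - rho*g*hf/1000.
Elevation term = 1000*9.81*(6.8 - 14.7)/1000 = -77.499 kPa.
Friction term = 1000*9.81*4.14/1000 = 40.613 kPa.
p_j = 316 + -77.499 - 40.613 = 197.89 kPa.

197.89


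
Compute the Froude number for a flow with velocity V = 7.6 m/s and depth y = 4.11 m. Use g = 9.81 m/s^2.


The Froude number is defined as Fr = V / sqrt(g*y).
g*y = 9.81 * 4.11 = 40.3191.
sqrt(g*y) = sqrt(40.3191) = 6.3497.
Fr = 7.6 / 6.3497 = 1.1969.

1.1969


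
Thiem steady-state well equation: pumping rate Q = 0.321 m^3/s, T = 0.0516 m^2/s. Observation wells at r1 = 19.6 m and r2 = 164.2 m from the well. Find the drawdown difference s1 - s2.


Thiem equation: s1 - s2 = Q/(2*pi*T) * ln(r2/r1).
ln(r2/r1) = ln(164.2/19.6) = 2.1256.
Q/(2*pi*T) = 0.321 / (2*pi*0.0516) = 0.321 / 0.3242 = 0.9901.
s1 - s2 = 0.9901 * 2.1256 = 2.1045 m.

2.1045


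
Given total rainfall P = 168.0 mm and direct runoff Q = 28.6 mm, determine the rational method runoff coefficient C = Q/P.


The runoff coefficient C = runoff depth / rainfall depth.
C = 28.6 / 168.0
  = 0.1702.

0.1702


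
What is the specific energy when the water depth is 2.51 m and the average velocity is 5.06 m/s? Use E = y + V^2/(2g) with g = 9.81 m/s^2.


Specific energy E = y + V^2/(2g).
Velocity head = V^2/(2g) = 5.06^2 / (2*9.81) = 25.6036 / 19.62 = 1.305 m.
E = 2.51 + 1.305 = 3.815 m.

3.815


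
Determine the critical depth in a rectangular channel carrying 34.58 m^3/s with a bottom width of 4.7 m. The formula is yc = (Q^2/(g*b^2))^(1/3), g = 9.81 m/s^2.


Using yc = (Q^2 / (g * b^2))^(1/3):
Q^2 = 34.58^2 = 1195.78.
g * b^2 = 9.81 * 4.7^2 = 9.81 * 22.09 = 216.7.
Q^2 / (g*b^2) = 1195.78 / 216.7 = 5.5181.
yc = 5.5181^(1/3) = 1.7671 m.

1.7671


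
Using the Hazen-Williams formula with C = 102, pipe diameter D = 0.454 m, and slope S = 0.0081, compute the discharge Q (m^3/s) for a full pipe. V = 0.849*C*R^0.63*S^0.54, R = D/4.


For a full circular pipe, R = D/4 = 0.454/4 = 0.1135 m.
V = 0.849 * 102 * 0.1135^0.63 * 0.0081^0.54
  = 0.849 * 102 * 0.253891 * 0.07423
  = 1.6321 m/s.
Pipe area A = pi*D^2/4 = pi*0.454^2/4 = 0.1619 m^2.
Q = A * V = 0.1619 * 1.6321 = 0.2642 m^3/s.

0.2642


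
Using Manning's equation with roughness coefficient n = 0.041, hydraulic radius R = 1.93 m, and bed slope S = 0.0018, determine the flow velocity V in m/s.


Manning's equation gives V = (1/n) * R^(2/3) * S^(1/2).
First, compute R^(2/3) = 1.93^(2/3) = 1.5501.
Next, S^(1/2) = 0.0018^(1/2) = 0.042426.
Then 1/n = 1/0.041 = 24.39.
V = 24.39 * 1.5501 * 0.042426 = 1.6041 m/s.

1.6041


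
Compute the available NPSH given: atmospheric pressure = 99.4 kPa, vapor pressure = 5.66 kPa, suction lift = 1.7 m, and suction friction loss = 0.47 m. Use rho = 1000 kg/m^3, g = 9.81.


NPSHa = p_atm/(rho*g) - z_s - hf_s - p_vap/(rho*g).
p_atm/(rho*g) = 99.4*1000 / (1000*9.81) = 10.133 m.
p_vap/(rho*g) = 5.66*1000 / (1000*9.81) = 0.577 m.
NPSHa = 10.133 - 1.7 - 0.47 - 0.577
      = 7.39 m.

7.39


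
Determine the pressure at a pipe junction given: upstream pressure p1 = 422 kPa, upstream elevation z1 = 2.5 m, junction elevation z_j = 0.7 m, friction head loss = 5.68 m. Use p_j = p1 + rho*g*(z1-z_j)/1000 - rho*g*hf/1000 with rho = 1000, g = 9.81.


Junction pressure: p_j = p1 + rho*g*(z1 - z_j)/1000 - rho*g*hf/1000.
Elevation term = 1000*9.81*(2.5 - 0.7)/1000 = 17.658 kPa.
Friction term = 1000*9.81*5.68/1000 = 55.721 kPa.
p_j = 422 + 17.658 - 55.721 = 383.94 kPa.

383.94


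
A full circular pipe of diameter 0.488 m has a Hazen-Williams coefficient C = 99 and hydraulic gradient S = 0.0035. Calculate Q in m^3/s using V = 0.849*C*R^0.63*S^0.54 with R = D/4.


For a full circular pipe, R = D/4 = 0.488/4 = 0.122 m.
V = 0.849 * 99 * 0.122^0.63 * 0.0035^0.54
  = 0.849 * 99 * 0.265709 * 0.047184
  = 1.0538 m/s.
Pipe area A = pi*D^2/4 = pi*0.488^2/4 = 0.187 m^2.
Q = A * V = 0.187 * 1.0538 = 0.1971 m^3/s.

0.1971


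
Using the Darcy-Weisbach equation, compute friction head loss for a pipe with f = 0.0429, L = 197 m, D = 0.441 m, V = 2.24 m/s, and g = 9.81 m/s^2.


Darcy-Weisbach equation: h_f = f * (L/D) * V^2/(2g).
f * L/D = 0.0429 * 197/0.441 = 19.1639.
V^2/(2g) = 2.24^2 / (2*9.81) = 5.0176 / 19.62 = 0.2557 m.
h_f = 19.1639 * 0.2557 = 4.901 m.

4.901


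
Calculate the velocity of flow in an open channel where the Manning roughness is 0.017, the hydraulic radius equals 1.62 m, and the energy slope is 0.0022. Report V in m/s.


Manning's equation gives V = (1/n) * R^(2/3) * S^(1/2).
First, compute R^(2/3) = 1.62^(2/3) = 1.3794.
Next, S^(1/2) = 0.0022^(1/2) = 0.046904.
Then 1/n = 1/0.017 = 58.82.
V = 58.82 * 1.3794 * 0.046904 = 3.8057 m/s.

3.8057


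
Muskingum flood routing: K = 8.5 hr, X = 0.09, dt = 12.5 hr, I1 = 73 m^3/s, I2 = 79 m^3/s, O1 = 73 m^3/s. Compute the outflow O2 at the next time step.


Muskingum coefficients:
denom = 2*K*(1-X) + dt = 2*8.5*(1-0.09) + 12.5 = 27.97.
C0 = (dt - 2*K*X)/denom = (12.5 - 2*8.5*0.09)/27.97 = 0.3922.
C1 = (dt + 2*K*X)/denom = (12.5 + 2*8.5*0.09)/27.97 = 0.5016.
C2 = (2*K*(1-X) - dt)/denom = 0.1062.
O2 = C0*I2 + C1*I1 + C2*O1
   = 0.3922*79 + 0.5016*73 + 0.1062*73
   = 75.35 m^3/s.

75.35
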